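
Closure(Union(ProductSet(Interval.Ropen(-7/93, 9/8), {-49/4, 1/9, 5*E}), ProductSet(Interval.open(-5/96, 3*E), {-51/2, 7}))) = Union(ProductSet(Interval(-7/93, 9/8), {-49/4, 1/9, 5*E}), ProductSet(Interval(-5/96, 3*E), {-51/2, 7}))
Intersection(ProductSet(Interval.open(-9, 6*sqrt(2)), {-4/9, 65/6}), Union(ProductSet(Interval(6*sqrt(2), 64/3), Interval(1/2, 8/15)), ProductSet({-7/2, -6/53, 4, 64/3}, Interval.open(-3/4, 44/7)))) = ProductSet({-7/2, -6/53, 4}, {-4/9})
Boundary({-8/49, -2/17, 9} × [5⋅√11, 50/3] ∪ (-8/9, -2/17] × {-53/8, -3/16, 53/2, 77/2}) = ([-8/9, -2/17] × {-53/8, -3/16, 53/2, 77/2}) ∪ ({-8/49, -2/17, 9} × [5⋅√11, 50/3])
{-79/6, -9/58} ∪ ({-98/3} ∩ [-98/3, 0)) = {-98/3, -79/6, -9/58}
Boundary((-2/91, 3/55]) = {-2/91, 3/55}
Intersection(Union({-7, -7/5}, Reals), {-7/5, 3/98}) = {-7/5, 3/98}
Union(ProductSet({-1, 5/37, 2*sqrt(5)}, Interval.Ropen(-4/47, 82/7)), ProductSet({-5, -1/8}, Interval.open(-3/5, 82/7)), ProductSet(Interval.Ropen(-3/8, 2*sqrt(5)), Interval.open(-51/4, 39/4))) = Union(ProductSet({-5, -1/8}, Interval.open(-3/5, 82/7)), ProductSet({-1, 5/37, 2*sqrt(5)}, Interval.Ropen(-4/47, 82/7)), ProductSet(Interval.Ropen(-3/8, 2*sqrt(5)), Interval.open(-51/4, 39/4)))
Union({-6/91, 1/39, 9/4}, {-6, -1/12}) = {-6, -1/12, -6/91, 1/39, 9/4}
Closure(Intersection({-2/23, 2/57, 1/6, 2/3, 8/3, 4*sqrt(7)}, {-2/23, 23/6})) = {-2/23}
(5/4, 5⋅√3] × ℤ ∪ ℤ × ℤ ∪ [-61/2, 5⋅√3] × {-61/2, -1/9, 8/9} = ((ℤ ∪ (5/4, 5⋅√3]) × ℤ) ∪ ([-61/2, 5⋅√3] × {-61/2, -1/9, 8/9})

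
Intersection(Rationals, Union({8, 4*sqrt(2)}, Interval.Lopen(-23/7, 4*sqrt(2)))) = Union({8}, Intersection(Interval.Lopen(-23/7, 4*sqrt(2)), Rationals))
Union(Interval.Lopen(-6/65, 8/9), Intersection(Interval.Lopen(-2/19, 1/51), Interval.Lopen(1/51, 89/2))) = Interval.Lopen(-6/65, 8/9)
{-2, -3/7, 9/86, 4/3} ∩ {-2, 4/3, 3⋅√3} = {-2, 4/3}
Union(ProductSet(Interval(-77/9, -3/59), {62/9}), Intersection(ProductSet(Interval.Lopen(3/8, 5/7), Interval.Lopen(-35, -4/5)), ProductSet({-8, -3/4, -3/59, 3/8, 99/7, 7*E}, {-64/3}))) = ProductSet(Interval(-77/9, -3/59), {62/9})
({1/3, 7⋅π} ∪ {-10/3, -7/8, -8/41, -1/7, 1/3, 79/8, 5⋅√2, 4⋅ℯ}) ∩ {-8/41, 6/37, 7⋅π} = {-8/41, 7⋅π}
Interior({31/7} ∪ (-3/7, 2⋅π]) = (-3/7, 2⋅π)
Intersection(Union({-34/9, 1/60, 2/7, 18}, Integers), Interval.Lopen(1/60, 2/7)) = {2/7}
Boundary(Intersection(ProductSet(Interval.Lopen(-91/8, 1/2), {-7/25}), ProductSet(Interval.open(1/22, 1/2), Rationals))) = ProductSet(Interval(1/22, 1/2), {-7/25})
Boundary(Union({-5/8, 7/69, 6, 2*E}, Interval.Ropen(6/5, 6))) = {-5/8, 7/69, 6/5, 6}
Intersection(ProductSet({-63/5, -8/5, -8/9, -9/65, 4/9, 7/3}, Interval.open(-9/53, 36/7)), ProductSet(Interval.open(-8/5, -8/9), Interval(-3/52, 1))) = EmptySet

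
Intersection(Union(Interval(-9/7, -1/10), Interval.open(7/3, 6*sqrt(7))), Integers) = Union(Range(-1, 0, 1), Range(3, 16, 1))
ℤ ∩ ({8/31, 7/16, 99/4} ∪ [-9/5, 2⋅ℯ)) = {-1, 0, …, 5}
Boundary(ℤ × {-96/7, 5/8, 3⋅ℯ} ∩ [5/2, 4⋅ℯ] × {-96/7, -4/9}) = {3, 4, …, 10} × {-96/7}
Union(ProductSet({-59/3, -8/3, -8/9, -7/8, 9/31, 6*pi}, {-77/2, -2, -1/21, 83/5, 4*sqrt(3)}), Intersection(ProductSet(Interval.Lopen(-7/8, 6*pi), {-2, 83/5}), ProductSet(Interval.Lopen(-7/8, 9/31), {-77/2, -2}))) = Union(ProductSet({-59/3, -8/3, -8/9, -7/8, 9/31, 6*pi}, {-77/2, -2, -1/21, 83/5, 4*sqrt(3)}), ProductSet(Interval.Lopen(-7/8, 9/31), {-2}))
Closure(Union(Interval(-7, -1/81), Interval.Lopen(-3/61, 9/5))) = Interval(-7, 9/5)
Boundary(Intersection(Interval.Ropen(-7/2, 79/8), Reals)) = {-7/2, 79/8}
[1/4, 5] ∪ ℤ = ℤ ∪ [1/4, 5]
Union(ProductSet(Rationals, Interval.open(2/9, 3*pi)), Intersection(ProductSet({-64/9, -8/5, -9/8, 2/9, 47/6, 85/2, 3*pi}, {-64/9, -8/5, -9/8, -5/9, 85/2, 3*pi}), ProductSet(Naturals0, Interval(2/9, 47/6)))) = ProductSet(Rationals, Interval.open(2/9, 3*pi))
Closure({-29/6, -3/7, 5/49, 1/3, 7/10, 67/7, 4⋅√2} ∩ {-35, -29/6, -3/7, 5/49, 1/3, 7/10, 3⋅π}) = {-29/6, -3/7, 5/49, 1/3, 7/10}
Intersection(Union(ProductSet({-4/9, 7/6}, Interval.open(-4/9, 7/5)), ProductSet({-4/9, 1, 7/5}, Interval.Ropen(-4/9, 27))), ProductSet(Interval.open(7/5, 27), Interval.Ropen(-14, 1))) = EmptySet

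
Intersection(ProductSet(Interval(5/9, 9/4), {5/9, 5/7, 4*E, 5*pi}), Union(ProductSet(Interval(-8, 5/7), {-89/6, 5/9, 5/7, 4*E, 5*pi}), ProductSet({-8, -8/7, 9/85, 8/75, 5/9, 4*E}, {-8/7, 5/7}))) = ProductSet(Interval(5/9, 5/7), {5/9, 5/7, 4*E, 5*pi})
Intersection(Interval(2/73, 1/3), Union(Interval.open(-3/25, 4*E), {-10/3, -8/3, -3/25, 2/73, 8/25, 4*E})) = Interval(2/73, 1/3)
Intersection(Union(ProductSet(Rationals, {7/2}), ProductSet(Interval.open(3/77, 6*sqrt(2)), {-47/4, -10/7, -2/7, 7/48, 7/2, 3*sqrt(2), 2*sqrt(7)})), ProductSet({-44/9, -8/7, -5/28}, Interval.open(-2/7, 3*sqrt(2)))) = ProductSet({-44/9, -8/7, -5/28}, {7/2})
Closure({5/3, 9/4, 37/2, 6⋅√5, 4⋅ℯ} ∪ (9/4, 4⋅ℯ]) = {5/3, 37/2, 6⋅√5} ∪ [9/4, 4⋅ℯ]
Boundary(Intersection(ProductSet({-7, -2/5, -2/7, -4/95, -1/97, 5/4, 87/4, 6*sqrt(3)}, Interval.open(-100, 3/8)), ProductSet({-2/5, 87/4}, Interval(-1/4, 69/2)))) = ProductSet({-2/5, 87/4}, Interval(-1/4, 3/8))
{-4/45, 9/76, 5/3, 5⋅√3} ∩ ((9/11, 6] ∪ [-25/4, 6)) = {-4/45, 9/76, 5/3}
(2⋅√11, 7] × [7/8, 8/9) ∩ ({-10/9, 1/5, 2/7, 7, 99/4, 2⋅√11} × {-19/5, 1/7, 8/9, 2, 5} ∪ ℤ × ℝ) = {7} × [7/8, 8/9)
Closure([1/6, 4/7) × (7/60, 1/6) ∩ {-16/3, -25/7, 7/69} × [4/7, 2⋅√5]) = ∅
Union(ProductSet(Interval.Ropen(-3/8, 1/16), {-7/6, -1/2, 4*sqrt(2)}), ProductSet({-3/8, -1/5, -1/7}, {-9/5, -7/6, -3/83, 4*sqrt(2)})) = Union(ProductSet({-3/8, -1/5, -1/7}, {-9/5, -7/6, -3/83, 4*sqrt(2)}), ProductSet(Interval.Ropen(-3/8, 1/16), {-7/6, -1/2, 4*sqrt(2)}))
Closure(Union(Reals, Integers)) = Reals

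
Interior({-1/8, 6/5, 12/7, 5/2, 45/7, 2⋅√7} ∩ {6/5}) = ∅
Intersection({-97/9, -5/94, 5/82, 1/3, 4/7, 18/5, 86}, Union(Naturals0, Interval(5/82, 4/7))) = {5/82, 1/3, 4/7, 86}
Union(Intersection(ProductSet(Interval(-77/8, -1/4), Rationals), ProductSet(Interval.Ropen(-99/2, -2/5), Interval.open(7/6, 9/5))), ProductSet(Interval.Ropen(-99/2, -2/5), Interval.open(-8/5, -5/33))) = Union(ProductSet(Interval.Ropen(-99/2, -2/5), Interval.open(-8/5, -5/33)), ProductSet(Interval.Ropen(-77/8, -2/5), Intersection(Interval.open(7/6, 9/5), Rationals)))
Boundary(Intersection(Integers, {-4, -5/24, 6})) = {-4, 6}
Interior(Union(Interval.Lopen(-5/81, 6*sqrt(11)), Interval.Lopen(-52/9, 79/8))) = Interval.open(-52/9, 6*sqrt(11))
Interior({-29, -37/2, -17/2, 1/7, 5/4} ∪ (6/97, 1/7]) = (6/97, 1/7)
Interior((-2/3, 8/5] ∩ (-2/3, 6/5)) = (-2/3, 6/5)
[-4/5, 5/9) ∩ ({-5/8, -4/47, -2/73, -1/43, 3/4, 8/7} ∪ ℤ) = {-5/8, -4/47, -2/73, -1/43} ∪ {0}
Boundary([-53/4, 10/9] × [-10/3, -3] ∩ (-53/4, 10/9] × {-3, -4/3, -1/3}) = [-53/4, 10/9] × {-3}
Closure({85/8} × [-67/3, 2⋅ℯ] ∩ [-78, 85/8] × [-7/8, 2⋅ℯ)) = {85/8} × [-7/8, 2⋅ℯ]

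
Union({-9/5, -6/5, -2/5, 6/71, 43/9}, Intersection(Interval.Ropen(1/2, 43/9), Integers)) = Union({-9/5, -6/5, -2/5, 6/71, 43/9}, Range(1, 5, 1))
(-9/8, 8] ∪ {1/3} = (-9/8, 8]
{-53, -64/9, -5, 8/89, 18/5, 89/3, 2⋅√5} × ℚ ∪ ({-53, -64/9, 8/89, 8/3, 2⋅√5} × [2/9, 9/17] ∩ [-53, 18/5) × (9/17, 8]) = {-53, -64/9, -5, 8/89, 18/5, 89/3, 2⋅√5} × ℚ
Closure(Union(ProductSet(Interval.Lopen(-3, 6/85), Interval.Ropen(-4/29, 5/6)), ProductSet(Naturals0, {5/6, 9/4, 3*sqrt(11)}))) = Union(ProductSet({-3, 6/85}, Interval(-4/29, 5/6)), ProductSet(Interval(-3, 6/85), {-4/29, 5/6}), ProductSet(Interval.Lopen(-3, 6/85), Interval.Ropen(-4/29, 5/6)), ProductSet(Union(Complement(Naturals0, Interval.open(-3, 6/85)), Naturals0), {5/6, 9/4, 3*sqrt(11)}))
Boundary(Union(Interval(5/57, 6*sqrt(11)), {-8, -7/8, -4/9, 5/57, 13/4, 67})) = {-8, -7/8, -4/9, 5/57, 67, 6*sqrt(11)}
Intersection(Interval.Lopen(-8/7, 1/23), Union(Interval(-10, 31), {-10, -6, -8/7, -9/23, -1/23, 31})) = Interval.Lopen(-8/7, 1/23)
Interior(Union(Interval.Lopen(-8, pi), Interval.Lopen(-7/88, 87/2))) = Interval.open(-8, 87/2)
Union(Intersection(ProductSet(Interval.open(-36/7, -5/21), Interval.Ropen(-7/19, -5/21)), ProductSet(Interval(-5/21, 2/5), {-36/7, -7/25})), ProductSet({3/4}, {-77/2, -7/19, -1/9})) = ProductSet({3/4}, {-77/2, -7/19, -1/9})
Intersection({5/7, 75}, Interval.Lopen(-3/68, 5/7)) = {5/7}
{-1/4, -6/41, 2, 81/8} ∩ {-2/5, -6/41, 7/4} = {-6/41}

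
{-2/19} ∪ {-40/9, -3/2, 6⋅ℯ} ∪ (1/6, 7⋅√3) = {-40/9, -3/2, -2/19, 6⋅ℯ} ∪ (1/6, 7⋅√3)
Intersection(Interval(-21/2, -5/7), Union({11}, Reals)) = Interval(-21/2, -5/7)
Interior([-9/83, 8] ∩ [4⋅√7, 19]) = ∅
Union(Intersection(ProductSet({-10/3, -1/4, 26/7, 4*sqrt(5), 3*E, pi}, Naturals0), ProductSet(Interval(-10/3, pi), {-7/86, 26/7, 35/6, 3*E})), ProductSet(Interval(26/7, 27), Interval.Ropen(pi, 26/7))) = ProductSet(Interval(26/7, 27), Interval.Ropen(pi, 26/7))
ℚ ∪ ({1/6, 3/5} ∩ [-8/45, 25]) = ℚ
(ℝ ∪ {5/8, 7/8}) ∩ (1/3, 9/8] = (1/3, 9/8]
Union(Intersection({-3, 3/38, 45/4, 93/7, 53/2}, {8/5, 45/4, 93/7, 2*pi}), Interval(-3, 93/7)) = Interval(-3, 93/7)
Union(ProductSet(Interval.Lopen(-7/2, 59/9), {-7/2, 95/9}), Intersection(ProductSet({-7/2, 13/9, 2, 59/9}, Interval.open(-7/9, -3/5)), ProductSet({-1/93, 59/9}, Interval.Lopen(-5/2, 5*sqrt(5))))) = Union(ProductSet({59/9}, Interval.open(-7/9, -3/5)), ProductSet(Interval.Lopen(-7/2, 59/9), {-7/2, 95/9}))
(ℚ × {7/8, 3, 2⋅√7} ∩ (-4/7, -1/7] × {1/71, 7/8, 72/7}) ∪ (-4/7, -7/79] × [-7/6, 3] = (-4/7, -7/79] × [-7/6, 3]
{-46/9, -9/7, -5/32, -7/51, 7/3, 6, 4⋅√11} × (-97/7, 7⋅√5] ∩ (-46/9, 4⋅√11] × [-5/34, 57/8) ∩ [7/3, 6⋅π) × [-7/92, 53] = {7/3, 6, 4⋅√11} × [-7/92, 57/8)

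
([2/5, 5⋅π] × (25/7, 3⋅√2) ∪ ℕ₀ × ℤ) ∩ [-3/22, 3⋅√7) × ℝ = ({0, 1, …, 7} × ℤ) ∪ ([2/5, 3⋅√7) × (25/7, 3⋅√2))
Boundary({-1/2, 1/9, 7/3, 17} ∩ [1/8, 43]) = {7/3, 17}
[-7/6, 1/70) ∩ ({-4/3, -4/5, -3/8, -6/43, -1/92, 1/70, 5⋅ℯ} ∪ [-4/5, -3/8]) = [-4/5, -3/8] ∪ {-6/43, -1/92}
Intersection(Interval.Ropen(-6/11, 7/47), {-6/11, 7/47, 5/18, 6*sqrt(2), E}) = {-6/11}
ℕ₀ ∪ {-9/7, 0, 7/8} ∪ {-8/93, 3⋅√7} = {-9/7, -8/93, 7/8, 3⋅√7} ∪ ℕ₀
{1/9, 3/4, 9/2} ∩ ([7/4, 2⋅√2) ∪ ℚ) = {1/9, 3/4, 9/2}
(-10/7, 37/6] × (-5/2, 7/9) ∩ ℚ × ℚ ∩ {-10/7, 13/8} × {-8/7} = {13/8} × {-8/7}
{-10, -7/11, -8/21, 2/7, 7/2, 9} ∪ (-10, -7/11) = [-10, -7/11] ∪ {-8/21, 2/7, 7/2, 9}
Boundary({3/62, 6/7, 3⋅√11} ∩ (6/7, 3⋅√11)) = ∅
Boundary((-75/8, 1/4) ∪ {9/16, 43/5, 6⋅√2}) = {-75/8, 1/4, 9/16, 43/5, 6⋅√2}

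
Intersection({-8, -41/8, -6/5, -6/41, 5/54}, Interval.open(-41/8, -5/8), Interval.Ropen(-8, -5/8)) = {-6/5}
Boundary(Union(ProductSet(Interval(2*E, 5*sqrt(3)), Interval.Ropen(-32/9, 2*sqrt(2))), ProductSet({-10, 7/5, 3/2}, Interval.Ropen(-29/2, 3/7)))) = Union(ProductSet({5*sqrt(3), 2*E}, Interval(-32/9, 2*sqrt(2))), ProductSet({-10, 7/5, 3/2}, Interval(-29/2, 3/7)), ProductSet(Interval(2*E, 5*sqrt(3)), {-32/9, 2*sqrt(2)}))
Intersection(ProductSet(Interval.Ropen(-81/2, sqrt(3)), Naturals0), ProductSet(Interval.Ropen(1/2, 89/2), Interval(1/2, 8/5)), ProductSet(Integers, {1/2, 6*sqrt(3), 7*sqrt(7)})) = EmptySet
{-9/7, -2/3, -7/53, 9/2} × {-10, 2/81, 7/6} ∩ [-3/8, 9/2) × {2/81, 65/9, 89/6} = {-7/53} × {2/81}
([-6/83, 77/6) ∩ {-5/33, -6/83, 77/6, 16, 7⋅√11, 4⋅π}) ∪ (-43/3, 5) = (-43/3, 5) ∪ {4⋅π}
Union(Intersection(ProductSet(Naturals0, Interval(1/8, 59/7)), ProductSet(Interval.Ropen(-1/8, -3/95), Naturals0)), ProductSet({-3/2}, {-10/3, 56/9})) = ProductSet({-3/2}, {-10/3, 56/9})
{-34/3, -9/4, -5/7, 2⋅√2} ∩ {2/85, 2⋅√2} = {2⋅√2}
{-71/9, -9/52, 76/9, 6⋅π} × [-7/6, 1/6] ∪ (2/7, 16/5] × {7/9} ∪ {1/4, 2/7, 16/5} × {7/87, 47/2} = ({1/4, 2/7, 16/5} × {7/87, 47/2}) ∪ ((2/7, 16/5] × {7/9}) ∪ ({-71/9, -9/52, 76/9, 6⋅π} × [-7/6, 1/6])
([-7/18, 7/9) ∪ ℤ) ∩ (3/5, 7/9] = (3/5, 7/9)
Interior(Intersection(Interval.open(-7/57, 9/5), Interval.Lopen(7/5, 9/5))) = Interval.open(7/5, 9/5)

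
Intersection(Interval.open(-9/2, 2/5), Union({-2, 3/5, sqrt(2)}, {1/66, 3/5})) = {-2, 1/66}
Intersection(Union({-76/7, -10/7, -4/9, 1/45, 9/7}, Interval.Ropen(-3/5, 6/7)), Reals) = Union({-76/7, -10/7, 9/7}, Interval.Ropen(-3/5, 6/7))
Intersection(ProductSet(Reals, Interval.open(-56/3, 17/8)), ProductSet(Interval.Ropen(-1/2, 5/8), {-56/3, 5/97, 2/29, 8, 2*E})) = ProductSet(Interval.Ropen(-1/2, 5/8), {5/97, 2/29})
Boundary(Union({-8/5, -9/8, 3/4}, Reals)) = EmptySet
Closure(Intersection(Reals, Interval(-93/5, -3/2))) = Interval(-93/5, -3/2)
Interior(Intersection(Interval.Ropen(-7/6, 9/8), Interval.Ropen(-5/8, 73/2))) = Interval.open(-5/8, 9/8)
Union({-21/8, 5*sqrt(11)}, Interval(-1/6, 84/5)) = Union({-21/8}, Interval(-1/6, 84/5))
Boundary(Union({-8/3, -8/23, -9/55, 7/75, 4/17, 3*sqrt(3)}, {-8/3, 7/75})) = {-8/3, -8/23, -9/55, 7/75, 4/17, 3*sqrt(3)}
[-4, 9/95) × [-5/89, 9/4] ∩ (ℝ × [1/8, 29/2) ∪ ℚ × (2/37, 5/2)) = ([-4, 9/95) × [1/8, 9/4]) ∪ ((ℚ ∩ [-4, 9/95)) × (2/37, 9/4])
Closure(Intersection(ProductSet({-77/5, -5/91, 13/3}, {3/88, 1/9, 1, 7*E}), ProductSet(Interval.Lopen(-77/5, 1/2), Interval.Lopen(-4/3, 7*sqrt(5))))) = ProductSet({-5/91}, {3/88, 1/9, 1})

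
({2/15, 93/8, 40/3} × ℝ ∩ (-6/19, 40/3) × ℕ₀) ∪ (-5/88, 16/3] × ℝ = ({2/15, 93/8} × ℕ₀) ∪ ((-5/88, 16/3] × ℝ)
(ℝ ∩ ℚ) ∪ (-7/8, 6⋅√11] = ℚ ∪ [-7/8, 6⋅√11]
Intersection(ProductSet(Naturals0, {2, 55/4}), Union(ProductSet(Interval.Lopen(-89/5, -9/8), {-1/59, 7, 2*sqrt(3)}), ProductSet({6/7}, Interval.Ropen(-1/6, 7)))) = EmptySet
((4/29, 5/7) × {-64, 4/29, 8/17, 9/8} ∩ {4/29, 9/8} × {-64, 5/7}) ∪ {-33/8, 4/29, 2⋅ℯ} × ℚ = {-33/8, 4/29, 2⋅ℯ} × ℚ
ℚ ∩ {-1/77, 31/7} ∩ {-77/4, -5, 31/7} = {31/7}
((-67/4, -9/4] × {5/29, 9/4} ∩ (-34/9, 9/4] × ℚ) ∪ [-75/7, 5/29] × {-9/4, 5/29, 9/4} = [-75/7, 5/29] × {-9/4, 5/29, 9/4}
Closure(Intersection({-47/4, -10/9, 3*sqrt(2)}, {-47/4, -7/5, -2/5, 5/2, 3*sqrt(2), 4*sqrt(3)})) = {-47/4, 3*sqrt(2)}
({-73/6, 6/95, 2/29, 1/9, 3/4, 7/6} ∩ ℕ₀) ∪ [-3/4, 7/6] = [-3/4, 7/6]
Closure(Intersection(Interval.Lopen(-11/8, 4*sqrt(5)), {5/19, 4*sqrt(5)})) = {5/19, 4*sqrt(5)}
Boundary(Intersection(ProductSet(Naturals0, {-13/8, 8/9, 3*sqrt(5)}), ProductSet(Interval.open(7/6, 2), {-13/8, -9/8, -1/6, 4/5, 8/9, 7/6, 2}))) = EmptySet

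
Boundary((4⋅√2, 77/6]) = {77/6, 4⋅√2}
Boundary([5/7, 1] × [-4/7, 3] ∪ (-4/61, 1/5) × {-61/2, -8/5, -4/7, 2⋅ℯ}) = ({5/7, 1} × [-4/7, 3]) ∪ ([5/7, 1] × {-4/7, 3}) ∪ ([-4/61, 1/5] × {-61/2, -8/5, -4/7, 2⋅ℯ})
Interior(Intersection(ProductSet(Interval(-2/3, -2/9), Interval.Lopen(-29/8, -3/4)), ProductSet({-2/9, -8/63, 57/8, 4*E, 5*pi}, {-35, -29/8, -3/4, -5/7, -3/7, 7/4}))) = EmptySet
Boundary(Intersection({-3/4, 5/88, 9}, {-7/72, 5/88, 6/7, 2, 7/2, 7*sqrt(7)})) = {5/88}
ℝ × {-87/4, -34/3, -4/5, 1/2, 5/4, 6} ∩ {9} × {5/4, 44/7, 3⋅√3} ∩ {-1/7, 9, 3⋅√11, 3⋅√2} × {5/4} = {9} × {5/4}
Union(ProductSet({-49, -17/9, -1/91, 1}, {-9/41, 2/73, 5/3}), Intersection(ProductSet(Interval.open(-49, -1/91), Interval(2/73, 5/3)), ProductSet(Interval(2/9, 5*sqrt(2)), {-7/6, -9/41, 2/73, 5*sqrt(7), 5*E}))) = ProductSet({-49, -17/9, -1/91, 1}, {-9/41, 2/73, 5/3})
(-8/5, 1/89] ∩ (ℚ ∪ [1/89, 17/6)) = ℚ ∩ (-8/5, 1/89]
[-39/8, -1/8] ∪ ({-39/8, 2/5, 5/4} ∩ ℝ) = [-39/8, -1/8] ∪ {2/5, 5/4}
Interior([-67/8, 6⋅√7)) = (-67/8, 6⋅√7)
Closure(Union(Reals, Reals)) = Reals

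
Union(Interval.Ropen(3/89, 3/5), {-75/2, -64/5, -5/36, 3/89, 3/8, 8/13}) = Union({-75/2, -64/5, -5/36, 8/13}, Interval.Ropen(3/89, 3/5))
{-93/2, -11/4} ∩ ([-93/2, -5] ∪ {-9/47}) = {-93/2}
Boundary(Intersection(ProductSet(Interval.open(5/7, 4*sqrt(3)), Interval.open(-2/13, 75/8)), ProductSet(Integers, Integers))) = ProductSet(Range(1, 7, 1), Range(0, 10, 1))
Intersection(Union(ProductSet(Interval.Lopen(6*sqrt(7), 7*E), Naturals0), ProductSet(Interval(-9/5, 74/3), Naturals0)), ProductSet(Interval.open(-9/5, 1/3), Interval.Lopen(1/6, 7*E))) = ProductSet(Interval.open(-9/5, 1/3), Range(1, 20, 1))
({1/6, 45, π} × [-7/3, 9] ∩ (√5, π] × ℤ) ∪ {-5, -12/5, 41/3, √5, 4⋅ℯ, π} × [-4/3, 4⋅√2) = ({π} × {-2, -1, …, 9}) ∪ ({-5, -12/5, 41/3, √5, 4⋅ℯ, π} × [-4/3, 4⋅√2))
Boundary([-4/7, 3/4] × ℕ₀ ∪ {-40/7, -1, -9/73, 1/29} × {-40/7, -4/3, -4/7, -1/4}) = ([-4/7, 3/4] × ℕ₀) ∪ ({-40/7, -1, -9/73, 1/29} × {-40/7, -4/3, -4/7, -1/4})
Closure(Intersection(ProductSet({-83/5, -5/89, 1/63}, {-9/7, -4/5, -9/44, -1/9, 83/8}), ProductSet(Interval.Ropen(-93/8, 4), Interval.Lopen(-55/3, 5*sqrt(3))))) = ProductSet({-5/89, 1/63}, {-9/7, -4/5, -9/44, -1/9})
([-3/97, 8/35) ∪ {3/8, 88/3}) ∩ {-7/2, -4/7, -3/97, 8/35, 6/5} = {-3/97}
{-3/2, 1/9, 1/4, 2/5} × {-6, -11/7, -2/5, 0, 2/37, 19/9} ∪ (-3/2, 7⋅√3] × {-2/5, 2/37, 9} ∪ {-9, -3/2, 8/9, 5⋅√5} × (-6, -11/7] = ({-3/2, 1/9, 1/4, 2/5} × {-6, -11/7, -2/5, 0, 2/37, 19/9}) ∪ ((-3/2, 7⋅√3] × {-2/5, 2/37, 9}) ∪ ({-9, -3/2, 8/9, 5⋅√5} × (-6, -11/7])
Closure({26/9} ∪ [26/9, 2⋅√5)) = [26/9, 2⋅√5]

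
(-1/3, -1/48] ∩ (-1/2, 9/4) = (-1/3, -1/48]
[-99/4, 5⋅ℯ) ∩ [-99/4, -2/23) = [-99/4, -2/23)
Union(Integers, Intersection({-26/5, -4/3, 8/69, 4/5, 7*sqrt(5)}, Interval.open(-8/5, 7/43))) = Union({-4/3, 8/69}, Integers)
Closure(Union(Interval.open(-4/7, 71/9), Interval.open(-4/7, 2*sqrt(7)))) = Interval(-4/7, 71/9)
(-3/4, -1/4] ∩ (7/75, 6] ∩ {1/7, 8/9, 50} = ∅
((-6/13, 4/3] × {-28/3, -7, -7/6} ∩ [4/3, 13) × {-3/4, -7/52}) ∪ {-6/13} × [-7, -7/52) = {-6/13} × [-7, -7/52)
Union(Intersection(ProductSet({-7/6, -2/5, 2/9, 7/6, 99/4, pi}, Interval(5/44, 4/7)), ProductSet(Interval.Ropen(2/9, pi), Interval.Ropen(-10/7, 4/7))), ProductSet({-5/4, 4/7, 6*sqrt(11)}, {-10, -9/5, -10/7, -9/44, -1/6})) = Union(ProductSet({2/9, 7/6}, Interval.Ropen(5/44, 4/7)), ProductSet({-5/4, 4/7, 6*sqrt(11)}, {-10, -9/5, -10/7, -9/44, -1/6}))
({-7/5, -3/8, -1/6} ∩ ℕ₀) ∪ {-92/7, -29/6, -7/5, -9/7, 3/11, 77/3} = {-92/7, -29/6, -7/5, -9/7, 3/11, 77/3}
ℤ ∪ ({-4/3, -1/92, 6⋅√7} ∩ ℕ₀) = ℤ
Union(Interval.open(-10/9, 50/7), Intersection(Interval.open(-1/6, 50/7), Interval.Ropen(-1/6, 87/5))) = Interval.open(-10/9, 50/7)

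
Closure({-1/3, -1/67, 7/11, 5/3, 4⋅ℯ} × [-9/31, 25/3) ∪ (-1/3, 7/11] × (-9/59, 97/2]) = ({-1/3, 7/11} × [-9/59, 97/2]) ∪ ([-1/3, 7/11] × {-9/59, 97/2}) ∪ ((-1/3, 7/11] × (-9/59, 97/2]) ∪ ({-1/3, 7/11, 5/3, 4⋅ℯ} × [-9/31, 25/3]) ∪ ({-1/3, -1/67, 7/11, 5/3, 4⋅ℯ} × [-9/31, 25/3))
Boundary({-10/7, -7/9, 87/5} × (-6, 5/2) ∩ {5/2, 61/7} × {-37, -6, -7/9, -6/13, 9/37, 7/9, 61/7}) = ∅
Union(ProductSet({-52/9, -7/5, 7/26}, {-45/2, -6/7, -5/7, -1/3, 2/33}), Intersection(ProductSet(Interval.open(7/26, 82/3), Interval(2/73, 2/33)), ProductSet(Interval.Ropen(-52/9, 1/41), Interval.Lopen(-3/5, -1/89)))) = ProductSet({-52/9, -7/5, 7/26}, {-45/2, -6/7, -5/7, -1/3, 2/33})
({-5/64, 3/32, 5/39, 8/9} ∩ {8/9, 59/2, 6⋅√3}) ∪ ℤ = ℤ ∪ {8/9}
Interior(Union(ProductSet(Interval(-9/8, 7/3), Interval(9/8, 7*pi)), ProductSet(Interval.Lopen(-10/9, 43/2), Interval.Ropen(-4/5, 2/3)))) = Union(ProductSet(Interval.open(-9/8, 7/3), Interval.open(9/8, 7*pi)), ProductSet(Interval.open(-10/9, 43/2), Interval.open(-4/5, 2/3)))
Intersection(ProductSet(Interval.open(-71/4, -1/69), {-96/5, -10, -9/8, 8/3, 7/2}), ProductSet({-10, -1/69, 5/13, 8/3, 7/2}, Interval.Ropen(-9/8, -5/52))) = ProductSet({-10}, {-9/8})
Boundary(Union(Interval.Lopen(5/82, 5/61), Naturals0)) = Union(Complement(Naturals0, Interval.open(5/82, 5/61)), {5/82, 5/61})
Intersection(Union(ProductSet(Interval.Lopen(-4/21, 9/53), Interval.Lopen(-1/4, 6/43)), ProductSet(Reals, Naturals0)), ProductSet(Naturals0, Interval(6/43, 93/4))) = Union(ProductSet(Naturals0, Range(1, 24, 1)), ProductSet(Range(0, 1, 1), {6/43}))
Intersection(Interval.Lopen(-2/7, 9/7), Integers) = Range(0, 2, 1)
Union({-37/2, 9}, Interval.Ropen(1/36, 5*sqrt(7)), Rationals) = Union(Interval.Ropen(1/36, 5*sqrt(7)), Rationals)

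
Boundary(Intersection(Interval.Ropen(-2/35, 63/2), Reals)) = {-2/35, 63/2}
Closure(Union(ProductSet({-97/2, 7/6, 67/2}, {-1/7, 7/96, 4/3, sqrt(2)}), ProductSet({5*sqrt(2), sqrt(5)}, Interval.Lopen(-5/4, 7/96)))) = Union(ProductSet({5*sqrt(2), sqrt(5)}, Interval(-5/4, 7/96)), ProductSet({-97/2, 7/6, 67/2}, {-1/7, 7/96, 4/3, sqrt(2)}))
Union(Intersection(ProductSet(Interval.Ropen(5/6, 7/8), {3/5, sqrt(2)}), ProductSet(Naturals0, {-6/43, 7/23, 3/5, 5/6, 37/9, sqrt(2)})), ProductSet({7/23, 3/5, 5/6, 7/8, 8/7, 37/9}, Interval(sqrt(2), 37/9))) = ProductSet({7/23, 3/5, 5/6, 7/8, 8/7, 37/9}, Interval(sqrt(2), 37/9))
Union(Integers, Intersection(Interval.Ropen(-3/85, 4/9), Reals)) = Union(Integers, Interval.Ropen(-3/85, 4/9))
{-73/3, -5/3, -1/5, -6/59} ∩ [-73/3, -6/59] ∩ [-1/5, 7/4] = {-1/5, -6/59}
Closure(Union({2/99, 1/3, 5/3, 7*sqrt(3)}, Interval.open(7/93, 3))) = Union({2/99, 7*sqrt(3)}, Interval(7/93, 3))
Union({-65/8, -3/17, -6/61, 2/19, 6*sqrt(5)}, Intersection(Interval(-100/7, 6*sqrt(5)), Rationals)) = Union({6*sqrt(5)}, Intersection(Interval(-100/7, 6*sqrt(5)), Rationals))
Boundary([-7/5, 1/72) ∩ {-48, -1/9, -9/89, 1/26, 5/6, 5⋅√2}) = {-1/9, -9/89}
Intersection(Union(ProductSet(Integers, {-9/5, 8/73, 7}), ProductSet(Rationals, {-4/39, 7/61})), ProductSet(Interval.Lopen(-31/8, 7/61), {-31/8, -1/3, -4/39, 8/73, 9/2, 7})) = Union(ProductSet(Intersection(Interval.Lopen(-31/8, 7/61), Rationals), {-4/39}), ProductSet(Range(-3, 1, 1), {8/73, 7}))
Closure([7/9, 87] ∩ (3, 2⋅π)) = [3, 2⋅π]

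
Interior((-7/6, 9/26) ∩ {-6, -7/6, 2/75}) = ∅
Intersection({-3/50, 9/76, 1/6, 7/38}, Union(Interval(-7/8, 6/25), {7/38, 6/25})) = {-3/50, 9/76, 1/6, 7/38}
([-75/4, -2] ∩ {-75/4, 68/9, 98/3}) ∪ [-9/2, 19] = {-75/4} ∪ [-9/2, 19]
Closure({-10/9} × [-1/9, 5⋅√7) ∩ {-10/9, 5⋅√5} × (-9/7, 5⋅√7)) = {-10/9} × [-1/9, 5⋅√7]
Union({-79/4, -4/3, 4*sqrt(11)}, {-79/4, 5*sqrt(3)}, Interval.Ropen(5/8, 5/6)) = Union({-79/4, -4/3, 4*sqrt(11), 5*sqrt(3)}, Interval.Ropen(5/8, 5/6))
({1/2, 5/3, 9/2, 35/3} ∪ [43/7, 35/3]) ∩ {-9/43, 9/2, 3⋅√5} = {9/2, 3⋅√5}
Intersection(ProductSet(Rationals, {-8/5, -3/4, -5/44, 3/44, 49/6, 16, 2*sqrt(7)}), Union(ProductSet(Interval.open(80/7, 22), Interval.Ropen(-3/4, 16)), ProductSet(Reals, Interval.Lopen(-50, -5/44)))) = Union(ProductSet(Intersection(Interval.open(80/7, 22), Rationals), {-3/4, -5/44, 3/44, 49/6, 2*sqrt(7)}), ProductSet(Rationals, {-8/5, -3/4, -5/44}))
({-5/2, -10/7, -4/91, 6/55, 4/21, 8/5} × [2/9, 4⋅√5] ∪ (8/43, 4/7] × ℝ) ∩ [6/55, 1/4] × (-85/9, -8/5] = (8/43, 1/4] × (-85/9, -8/5]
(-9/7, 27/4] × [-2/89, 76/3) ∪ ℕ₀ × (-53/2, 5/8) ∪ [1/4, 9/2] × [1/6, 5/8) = (ℕ₀ × (-53/2, 5/8)) ∪ ((-9/7, 27/4] × [-2/89, 76/3))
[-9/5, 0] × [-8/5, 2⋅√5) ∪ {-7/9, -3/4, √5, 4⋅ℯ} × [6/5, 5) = ({-7/9, -3/4, √5, 4⋅ℯ} × [6/5, 5)) ∪ ([-9/5, 0] × [-8/5, 2⋅√5))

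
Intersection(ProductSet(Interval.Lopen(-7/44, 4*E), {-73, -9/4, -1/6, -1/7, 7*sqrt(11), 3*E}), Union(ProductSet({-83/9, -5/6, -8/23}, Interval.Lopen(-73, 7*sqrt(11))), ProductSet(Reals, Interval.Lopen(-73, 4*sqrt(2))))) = ProductSet(Interval.Lopen(-7/44, 4*E), {-9/4, -1/6, -1/7})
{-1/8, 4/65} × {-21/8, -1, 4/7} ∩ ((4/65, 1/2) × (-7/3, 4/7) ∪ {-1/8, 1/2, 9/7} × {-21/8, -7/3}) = {-1/8} × {-21/8}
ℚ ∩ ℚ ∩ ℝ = ℚ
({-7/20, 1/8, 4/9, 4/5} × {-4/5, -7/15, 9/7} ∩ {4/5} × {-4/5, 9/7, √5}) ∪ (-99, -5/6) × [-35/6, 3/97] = ({4/5} × {-4/5, 9/7}) ∪ ((-99, -5/6) × [-35/6, 3/97])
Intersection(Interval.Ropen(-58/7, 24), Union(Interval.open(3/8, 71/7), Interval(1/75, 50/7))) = Interval.Ropen(1/75, 71/7)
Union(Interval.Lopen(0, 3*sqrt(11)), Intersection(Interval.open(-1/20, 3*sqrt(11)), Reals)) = Interval.Lopen(-1/20, 3*sqrt(11))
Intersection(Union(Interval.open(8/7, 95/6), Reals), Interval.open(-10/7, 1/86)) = Interval.open(-10/7, 1/86)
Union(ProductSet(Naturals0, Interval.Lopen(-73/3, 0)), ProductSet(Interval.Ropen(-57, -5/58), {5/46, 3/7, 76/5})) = Union(ProductSet(Interval.Ropen(-57, -5/58), {5/46, 3/7, 76/5}), ProductSet(Naturals0, Interval.Lopen(-73/3, 0)))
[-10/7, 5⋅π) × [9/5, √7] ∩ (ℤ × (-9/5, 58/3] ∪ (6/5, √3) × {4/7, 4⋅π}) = {-1, 0, …, 15} × [9/5, √7]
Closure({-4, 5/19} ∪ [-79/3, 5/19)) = [-79/3, 5/19]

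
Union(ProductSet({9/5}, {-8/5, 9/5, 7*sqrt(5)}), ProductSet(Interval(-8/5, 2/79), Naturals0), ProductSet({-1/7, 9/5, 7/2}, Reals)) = Union(ProductSet({-1/7, 9/5, 7/2}, Reals), ProductSet(Interval(-8/5, 2/79), Naturals0))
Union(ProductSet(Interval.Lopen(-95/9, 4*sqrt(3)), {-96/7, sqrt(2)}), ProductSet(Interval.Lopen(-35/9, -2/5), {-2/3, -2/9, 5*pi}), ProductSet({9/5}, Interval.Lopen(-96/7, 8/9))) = Union(ProductSet({9/5}, Interval.Lopen(-96/7, 8/9)), ProductSet(Interval.Lopen(-95/9, 4*sqrt(3)), {-96/7, sqrt(2)}), ProductSet(Interval.Lopen(-35/9, -2/5), {-2/3, -2/9, 5*pi}))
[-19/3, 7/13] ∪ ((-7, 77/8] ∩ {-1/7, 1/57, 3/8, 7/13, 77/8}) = [-19/3, 7/13] ∪ {77/8}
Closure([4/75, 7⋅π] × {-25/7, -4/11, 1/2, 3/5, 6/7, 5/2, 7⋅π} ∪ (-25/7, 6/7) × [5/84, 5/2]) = ([-25/7, 6/7] × [5/84, 5/2]) ∪ ([4/75, 7⋅π] × {-25/7, -4/11, 1/2, 3/5, 6/7, 5/2, 7⋅π})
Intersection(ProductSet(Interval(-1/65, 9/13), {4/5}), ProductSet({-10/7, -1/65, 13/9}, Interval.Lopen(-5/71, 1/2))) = EmptySet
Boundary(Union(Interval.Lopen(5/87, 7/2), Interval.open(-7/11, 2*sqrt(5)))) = {-7/11, 2*sqrt(5)}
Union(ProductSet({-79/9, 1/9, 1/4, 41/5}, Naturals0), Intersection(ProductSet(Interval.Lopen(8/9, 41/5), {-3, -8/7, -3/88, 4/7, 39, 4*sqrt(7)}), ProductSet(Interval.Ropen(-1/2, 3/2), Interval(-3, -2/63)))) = Union(ProductSet({-79/9, 1/9, 1/4, 41/5}, Naturals0), ProductSet(Interval.open(8/9, 3/2), {-3, -8/7, -3/88}))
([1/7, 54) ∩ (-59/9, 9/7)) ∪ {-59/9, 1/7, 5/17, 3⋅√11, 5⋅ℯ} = {-59/9, 3⋅√11, 5⋅ℯ} ∪ [1/7, 9/7)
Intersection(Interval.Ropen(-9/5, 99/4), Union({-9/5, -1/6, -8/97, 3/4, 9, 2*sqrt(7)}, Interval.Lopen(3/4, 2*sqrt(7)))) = Union({-9/5, -1/6, -8/97, 9}, Interval(3/4, 2*sqrt(7)))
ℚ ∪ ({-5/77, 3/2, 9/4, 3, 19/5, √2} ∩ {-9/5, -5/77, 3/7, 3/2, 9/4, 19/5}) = ℚ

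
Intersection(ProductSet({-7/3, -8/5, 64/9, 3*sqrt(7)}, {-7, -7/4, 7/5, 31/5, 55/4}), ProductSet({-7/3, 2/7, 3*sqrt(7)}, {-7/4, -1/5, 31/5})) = ProductSet({-7/3, 3*sqrt(7)}, {-7/4, 31/5})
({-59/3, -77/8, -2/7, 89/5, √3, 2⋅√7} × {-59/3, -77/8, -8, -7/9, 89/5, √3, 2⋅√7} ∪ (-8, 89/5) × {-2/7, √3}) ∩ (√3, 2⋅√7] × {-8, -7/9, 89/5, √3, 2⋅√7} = ((√3, 2⋅√7] × {√3}) ∪ ({2⋅√7} × {-8, -7/9, 89/5, √3, 2⋅√7})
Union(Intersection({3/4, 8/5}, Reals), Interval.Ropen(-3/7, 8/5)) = Interval(-3/7, 8/5)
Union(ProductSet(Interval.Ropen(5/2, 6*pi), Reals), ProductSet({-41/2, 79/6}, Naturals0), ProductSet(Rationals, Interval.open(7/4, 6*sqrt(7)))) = Union(ProductSet({-41/2, 79/6}, Naturals0), ProductSet(Interval.Ropen(5/2, 6*pi), Reals), ProductSet(Rationals, Interval.open(7/4, 6*sqrt(7))))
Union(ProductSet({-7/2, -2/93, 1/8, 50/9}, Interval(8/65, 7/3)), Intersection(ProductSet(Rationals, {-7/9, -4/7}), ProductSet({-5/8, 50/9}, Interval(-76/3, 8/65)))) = Union(ProductSet({-5/8, 50/9}, {-7/9, -4/7}), ProductSet({-7/2, -2/93, 1/8, 50/9}, Interval(8/65, 7/3)))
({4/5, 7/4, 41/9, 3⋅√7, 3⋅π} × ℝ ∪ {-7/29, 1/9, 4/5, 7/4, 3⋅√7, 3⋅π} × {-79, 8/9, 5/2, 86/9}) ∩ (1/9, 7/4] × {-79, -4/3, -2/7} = {4/5, 7/4} × {-79, -4/3, -2/7}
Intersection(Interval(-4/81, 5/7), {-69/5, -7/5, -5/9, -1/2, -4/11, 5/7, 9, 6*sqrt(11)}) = {5/7}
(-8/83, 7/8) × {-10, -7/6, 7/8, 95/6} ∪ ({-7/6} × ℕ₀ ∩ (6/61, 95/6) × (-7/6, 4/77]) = (-8/83, 7/8) × {-10, -7/6, 7/8, 95/6}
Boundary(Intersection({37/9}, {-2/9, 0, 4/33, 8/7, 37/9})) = {37/9}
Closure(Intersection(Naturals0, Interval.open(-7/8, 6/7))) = Range(0, 1, 1)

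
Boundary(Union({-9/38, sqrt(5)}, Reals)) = EmptySet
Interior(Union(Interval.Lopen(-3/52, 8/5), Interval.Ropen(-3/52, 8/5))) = Interval.open(-3/52, 8/5)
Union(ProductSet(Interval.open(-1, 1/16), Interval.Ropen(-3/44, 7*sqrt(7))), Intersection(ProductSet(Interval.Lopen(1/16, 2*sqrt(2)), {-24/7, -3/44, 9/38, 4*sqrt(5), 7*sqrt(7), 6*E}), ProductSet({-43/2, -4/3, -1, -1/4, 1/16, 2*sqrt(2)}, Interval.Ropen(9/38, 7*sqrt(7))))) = Union(ProductSet({2*sqrt(2)}, {9/38, 4*sqrt(5), 6*E}), ProductSet(Interval.open(-1, 1/16), Interval.Ropen(-3/44, 7*sqrt(7))))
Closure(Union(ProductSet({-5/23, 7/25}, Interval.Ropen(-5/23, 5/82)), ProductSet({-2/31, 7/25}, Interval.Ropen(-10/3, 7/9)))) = Union(ProductSet({-5/23, 7/25}, Interval(-5/23, 5/82)), ProductSet({-2/31, 7/25}, Interval(-10/3, 7/9)))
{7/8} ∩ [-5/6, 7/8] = {7/8}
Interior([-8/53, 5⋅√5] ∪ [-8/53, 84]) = (-8/53, 84)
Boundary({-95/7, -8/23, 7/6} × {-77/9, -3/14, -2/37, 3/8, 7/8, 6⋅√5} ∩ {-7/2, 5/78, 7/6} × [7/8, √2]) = {7/6} × {7/8}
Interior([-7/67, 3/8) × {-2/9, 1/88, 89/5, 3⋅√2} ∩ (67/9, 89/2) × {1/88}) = ∅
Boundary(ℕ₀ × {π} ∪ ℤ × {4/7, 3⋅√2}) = (ℕ₀ × {π}) ∪ (ℤ × {4/7, 3⋅√2})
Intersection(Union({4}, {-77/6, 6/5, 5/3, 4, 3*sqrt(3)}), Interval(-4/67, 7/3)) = {6/5, 5/3}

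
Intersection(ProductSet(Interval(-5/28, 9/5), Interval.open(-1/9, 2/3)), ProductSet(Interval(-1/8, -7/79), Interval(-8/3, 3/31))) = ProductSet(Interval(-1/8, -7/79), Interval.Lopen(-1/9, 3/31))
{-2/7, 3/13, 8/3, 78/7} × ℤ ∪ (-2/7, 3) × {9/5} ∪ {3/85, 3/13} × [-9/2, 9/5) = ({-2/7, 3/13, 8/3, 78/7} × ℤ) ∪ ((-2/7, 3) × {9/5}) ∪ ({3/85, 3/13} × [-9/2, 9/5))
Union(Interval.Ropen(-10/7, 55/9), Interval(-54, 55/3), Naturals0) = Union(Interval(-54, 55/3), Naturals0)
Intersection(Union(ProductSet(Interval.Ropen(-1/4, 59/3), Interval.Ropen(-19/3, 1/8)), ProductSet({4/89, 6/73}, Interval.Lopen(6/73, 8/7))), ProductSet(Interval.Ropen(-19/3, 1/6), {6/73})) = ProductSet(Interval.Ropen(-1/4, 1/6), {6/73})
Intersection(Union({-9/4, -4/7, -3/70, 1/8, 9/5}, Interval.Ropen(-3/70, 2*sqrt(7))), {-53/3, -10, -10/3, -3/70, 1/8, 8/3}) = {-3/70, 1/8, 8/3}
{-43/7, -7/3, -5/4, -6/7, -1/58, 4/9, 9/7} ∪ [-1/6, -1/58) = {-43/7, -7/3, -5/4, -6/7, 4/9, 9/7} ∪ [-1/6, -1/58]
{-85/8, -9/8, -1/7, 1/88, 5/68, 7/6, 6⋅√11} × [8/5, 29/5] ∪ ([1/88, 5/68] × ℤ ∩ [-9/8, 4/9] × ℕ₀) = ([1/88, 5/68] × ℕ₀) ∪ ({-85/8, -9/8, -1/7, 1/88, 5/68, 7/6, 6⋅√11} × [8/5, 29/5])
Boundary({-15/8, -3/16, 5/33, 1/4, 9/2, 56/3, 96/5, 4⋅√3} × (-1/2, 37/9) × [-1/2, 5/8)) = {-15/8, -3/16, 5/33, 1/4, 9/2, 56/3, 96/5, 4⋅√3} × [-1/2, 37/9] × [-1/2, 5/8]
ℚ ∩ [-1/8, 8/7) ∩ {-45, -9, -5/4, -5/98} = {-5/98}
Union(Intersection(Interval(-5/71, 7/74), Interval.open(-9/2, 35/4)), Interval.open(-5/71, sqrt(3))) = Interval.Ropen(-5/71, sqrt(3))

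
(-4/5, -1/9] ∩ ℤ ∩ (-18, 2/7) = ∅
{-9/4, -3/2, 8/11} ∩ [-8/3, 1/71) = {-9/4, -3/2}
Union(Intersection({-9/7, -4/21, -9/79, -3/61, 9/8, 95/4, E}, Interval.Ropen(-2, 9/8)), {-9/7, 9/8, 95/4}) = {-9/7, -4/21, -9/79, -3/61, 9/8, 95/4}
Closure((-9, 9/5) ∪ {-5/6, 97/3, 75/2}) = [-9, 9/5] ∪ {97/3, 75/2}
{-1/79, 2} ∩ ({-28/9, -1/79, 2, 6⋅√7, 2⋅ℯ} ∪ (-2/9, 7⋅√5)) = {-1/79, 2}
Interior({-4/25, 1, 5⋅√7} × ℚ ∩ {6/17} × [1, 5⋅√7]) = ∅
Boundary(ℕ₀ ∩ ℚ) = ℕ₀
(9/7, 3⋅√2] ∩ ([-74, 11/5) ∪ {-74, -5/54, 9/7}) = (9/7, 11/5)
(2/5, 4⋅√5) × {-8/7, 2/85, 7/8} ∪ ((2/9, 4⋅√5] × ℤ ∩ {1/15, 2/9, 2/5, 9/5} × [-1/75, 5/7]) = ({2/5, 9/5} × {0}) ∪ ((2/5, 4⋅√5) × {-8/7, 2/85, 7/8})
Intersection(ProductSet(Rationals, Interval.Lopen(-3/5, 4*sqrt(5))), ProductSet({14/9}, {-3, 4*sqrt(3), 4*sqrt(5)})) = ProductSet({14/9}, {4*sqrt(3), 4*sqrt(5)})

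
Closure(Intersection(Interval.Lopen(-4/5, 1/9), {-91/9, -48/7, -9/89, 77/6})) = {-9/89}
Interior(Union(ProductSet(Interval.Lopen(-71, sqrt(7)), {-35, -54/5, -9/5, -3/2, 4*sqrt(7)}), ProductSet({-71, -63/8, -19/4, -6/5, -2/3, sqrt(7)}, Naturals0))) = EmptySet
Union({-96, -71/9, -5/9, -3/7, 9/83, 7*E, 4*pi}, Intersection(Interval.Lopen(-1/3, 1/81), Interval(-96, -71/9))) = {-96, -71/9, -5/9, -3/7, 9/83, 7*E, 4*pi}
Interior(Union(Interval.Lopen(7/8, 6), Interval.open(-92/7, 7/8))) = Union(Interval.open(-92/7, 7/8), Interval.open(7/8, 6))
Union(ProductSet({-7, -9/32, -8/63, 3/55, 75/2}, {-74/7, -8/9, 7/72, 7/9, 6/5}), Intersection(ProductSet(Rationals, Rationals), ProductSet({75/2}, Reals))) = Union(ProductSet({75/2}, Rationals), ProductSet({-7, -9/32, -8/63, 3/55, 75/2}, {-74/7, -8/9, 7/72, 7/9, 6/5}))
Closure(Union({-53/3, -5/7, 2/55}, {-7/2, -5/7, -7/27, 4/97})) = {-53/3, -7/2, -5/7, -7/27, 2/55, 4/97}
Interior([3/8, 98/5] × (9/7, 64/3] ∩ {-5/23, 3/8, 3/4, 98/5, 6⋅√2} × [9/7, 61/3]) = ∅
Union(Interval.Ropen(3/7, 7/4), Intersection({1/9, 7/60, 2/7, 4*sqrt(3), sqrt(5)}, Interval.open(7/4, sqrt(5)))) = Interval.Ropen(3/7, 7/4)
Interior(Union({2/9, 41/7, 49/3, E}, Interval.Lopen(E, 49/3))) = Interval.open(E, 49/3)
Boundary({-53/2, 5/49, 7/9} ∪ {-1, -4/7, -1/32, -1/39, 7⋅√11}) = {-53/2, -1, -4/7, -1/32, -1/39, 5/49, 7/9, 7⋅√11}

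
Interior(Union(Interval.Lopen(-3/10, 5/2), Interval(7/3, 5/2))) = Interval.open(-3/10, 5/2)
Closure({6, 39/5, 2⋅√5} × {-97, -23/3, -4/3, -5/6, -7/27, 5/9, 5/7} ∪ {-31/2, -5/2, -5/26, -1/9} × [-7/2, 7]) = ({-31/2, -5/2, -5/26, -1/9} × [-7/2, 7]) ∪ ({6, 39/5, 2⋅√5} × {-97, -23/3, -4/3, -5/6, -7/27, 5/9, 5/7})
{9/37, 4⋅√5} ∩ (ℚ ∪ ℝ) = {9/37, 4⋅√5}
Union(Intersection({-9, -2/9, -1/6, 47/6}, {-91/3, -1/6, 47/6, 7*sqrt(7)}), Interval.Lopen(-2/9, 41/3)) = Interval.Lopen(-2/9, 41/3)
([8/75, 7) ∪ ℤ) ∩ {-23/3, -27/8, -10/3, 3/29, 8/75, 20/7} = {8/75, 20/7}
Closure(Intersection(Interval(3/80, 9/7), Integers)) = Range(1, 2, 1)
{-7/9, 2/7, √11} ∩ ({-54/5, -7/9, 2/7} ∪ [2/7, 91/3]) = {-7/9, 2/7, √11}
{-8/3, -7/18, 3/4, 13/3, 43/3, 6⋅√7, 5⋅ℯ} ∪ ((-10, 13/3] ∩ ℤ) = {-9, -8, …, 4} ∪ {-8/3, -7/18, 3/4, 13/3, 43/3, 6⋅√7, 5⋅ℯ}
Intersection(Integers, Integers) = Integers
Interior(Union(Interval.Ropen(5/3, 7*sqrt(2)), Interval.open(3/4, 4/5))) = Union(Interval.open(3/4, 4/5), Interval.open(5/3, 7*sqrt(2)))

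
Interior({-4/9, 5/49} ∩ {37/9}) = ∅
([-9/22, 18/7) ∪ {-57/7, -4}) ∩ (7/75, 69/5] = (7/75, 18/7)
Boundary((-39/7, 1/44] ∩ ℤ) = {-5, -4, …, 0}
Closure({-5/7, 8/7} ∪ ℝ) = ℝ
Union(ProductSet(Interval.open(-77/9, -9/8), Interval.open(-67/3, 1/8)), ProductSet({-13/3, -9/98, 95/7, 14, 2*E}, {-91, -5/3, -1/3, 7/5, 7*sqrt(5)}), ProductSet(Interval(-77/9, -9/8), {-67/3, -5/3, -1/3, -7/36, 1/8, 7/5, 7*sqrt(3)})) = Union(ProductSet({-13/3, -9/98, 95/7, 14, 2*E}, {-91, -5/3, -1/3, 7/5, 7*sqrt(5)}), ProductSet(Interval(-77/9, -9/8), {-67/3, -5/3, -1/3, -7/36, 1/8, 7/5, 7*sqrt(3)}), ProductSet(Interval.open(-77/9, -9/8), Interval.open(-67/3, 1/8)))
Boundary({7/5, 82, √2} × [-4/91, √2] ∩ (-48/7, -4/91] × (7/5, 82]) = ∅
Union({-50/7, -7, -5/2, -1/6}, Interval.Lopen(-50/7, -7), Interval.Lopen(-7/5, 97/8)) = Union({-5/2}, Interval(-50/7, -7), Interval.Lopen(-7/5, 97/8))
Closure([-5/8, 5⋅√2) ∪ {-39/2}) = {-39/2} ∪ [-5/8, 5⋅√2]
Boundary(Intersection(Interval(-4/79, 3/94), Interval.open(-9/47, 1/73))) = {-4/79, 1/73}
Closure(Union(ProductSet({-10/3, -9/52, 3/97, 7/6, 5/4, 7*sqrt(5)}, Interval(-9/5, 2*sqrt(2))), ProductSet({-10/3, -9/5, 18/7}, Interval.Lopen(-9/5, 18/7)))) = Union(ProductSet({-10/3, -9/5, 18/7}, Interval(-9/5, 18/7)), ProductSet({-10/3, -9/52, 3/97, 7/6, 5/4, 7*sqrt(5)}, Interval(-9/5, 2*sqrt(2))))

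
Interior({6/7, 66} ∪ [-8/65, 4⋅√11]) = (-8/65, 4⋅√11)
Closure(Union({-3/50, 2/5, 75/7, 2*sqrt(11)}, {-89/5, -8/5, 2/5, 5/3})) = {-89/5, -8/5, -3/50, 2/5, 5/3, 75/7, 2*sqrt(11)}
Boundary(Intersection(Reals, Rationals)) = Reals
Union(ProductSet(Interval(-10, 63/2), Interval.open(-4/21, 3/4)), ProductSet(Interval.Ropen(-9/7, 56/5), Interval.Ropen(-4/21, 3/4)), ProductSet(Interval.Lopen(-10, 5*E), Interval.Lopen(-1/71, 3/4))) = Union(ProductSet(Interval(-10, 63/2), Interval.open(-4/21, 3/4)), ProductSet(Interval.Lopen(-10, 5*E), Interval.Lopen(-1/71, 3/4)), ProductSet(Interval.Ropen(-9/7, 56/5), Interval.Ropen(-4/21, 3/4)))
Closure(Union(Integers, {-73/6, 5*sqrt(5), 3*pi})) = Union({-73/6, 5*sqrt(5), 3*pi}, Integers)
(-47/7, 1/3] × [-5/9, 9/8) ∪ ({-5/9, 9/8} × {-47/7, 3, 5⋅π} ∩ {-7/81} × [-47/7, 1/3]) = (-47/7, 1/3] × [-5/9, 9/8)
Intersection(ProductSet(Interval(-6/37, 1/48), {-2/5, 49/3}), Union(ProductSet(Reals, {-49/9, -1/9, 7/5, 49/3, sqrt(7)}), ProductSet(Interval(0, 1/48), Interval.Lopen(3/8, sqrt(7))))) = ProductSet(Interval(-6/37, 1/48), {49/3})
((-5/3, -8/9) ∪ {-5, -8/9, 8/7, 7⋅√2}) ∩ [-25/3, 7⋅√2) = {-5, 8/7} ∪ (-5/3, -8/9]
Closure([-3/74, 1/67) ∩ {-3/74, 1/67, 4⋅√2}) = {-3/74}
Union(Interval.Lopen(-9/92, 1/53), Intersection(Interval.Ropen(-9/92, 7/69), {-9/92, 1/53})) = Interval(-9/92, 1/53)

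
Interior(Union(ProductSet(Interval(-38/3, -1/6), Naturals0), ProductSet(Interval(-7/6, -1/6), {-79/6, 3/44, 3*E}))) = EmptySet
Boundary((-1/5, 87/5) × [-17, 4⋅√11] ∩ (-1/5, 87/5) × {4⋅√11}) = [-1/5, 87/5] × {4⋅√11}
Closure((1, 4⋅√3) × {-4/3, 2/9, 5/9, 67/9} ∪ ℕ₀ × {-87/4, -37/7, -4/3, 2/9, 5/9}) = (ℕ₀ × {-87/4, -37/7, -4/3, 2/9, 5/9}) ∪ ([1, 4⋅√3] × {-4/3, 2/9, 5/9, 67/9})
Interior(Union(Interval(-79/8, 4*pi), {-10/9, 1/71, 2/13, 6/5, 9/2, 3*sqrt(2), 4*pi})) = Interval.open(-79/8, 4*pi)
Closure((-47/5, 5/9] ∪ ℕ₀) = [-47/5, 5/9] ∪ ℕ₀ ∪ (ℕ₀ \ (-47/5, 5/9))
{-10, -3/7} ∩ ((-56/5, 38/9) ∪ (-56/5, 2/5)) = {-10, -3/7}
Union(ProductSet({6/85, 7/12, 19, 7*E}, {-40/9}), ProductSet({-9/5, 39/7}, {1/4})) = Union(ProductSet({-9/5, 39/7}, {1/4}), ProductSet({6/85, 7/12, 19, 7*E}, {-40/9}))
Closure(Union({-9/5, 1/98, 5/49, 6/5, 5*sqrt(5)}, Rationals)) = Reals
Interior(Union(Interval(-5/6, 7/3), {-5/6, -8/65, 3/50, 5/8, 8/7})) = Interval.open(-5/6, 7/3)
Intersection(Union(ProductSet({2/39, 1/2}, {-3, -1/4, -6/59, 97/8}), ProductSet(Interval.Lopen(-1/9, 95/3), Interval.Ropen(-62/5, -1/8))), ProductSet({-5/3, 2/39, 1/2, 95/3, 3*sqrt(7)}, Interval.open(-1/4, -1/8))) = ProductSet({2/39, 1/2, 95/3, 3*sqrt(7)}, Interval.open(-1/4, -1/8))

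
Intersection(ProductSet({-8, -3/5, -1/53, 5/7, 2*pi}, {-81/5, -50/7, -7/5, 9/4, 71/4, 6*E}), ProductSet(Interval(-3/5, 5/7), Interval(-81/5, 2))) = ProductSet({-3/5, -1/53, 5/7}, {-81/5, -50/7, -7/5})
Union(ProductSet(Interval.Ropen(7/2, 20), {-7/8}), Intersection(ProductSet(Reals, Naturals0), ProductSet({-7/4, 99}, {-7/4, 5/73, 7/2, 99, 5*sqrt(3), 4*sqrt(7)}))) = Union(ProductSet({-7/4, 99}, {99}), ProductSet(Interval.Ropen(7/2, 20), {-7/8}))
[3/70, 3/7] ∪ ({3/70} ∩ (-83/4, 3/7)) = [3/70, 3/7]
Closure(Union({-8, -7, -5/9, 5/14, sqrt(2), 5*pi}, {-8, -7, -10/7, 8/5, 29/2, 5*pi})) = {-8, -7, -10/7, -5/9, 5/14, 8/5, 29/2, sqrt(2), 5*pi}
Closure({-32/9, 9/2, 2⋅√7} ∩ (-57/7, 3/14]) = {-32/9}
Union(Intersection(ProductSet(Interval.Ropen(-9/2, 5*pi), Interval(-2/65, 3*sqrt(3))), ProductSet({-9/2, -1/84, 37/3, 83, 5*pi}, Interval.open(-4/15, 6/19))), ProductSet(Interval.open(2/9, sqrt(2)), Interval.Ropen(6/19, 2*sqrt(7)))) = Union(ProductSet({-9/2, -1/84, 37/3}, Interval.Ropen(-2/65, 6/19)), ProductSet(Interval.open(2/9, sqrt(2)), Interval.Ropen(6/19, 2*sqrt(7))))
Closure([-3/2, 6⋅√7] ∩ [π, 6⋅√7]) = [π, 6⋅√7]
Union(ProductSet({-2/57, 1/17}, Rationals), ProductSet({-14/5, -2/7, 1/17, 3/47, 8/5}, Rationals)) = ProductSet({-14/5, -2/7, -2/57, 1/17, 3/47, 8/5}, Rationals)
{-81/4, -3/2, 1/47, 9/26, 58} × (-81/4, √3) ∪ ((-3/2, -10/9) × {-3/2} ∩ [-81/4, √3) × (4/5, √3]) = {-81/4, -3/2, 1/47, 9/26, 58} × (-81/4, √3)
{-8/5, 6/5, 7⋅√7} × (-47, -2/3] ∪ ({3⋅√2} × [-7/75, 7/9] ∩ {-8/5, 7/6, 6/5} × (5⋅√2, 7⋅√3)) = {-8/5, 6/5, 7⋅√7} × (-47, -2/3]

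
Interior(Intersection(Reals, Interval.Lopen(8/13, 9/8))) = Interval.open(8/13, 9/8)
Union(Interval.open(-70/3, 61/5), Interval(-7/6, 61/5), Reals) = Interval(-oo, oo)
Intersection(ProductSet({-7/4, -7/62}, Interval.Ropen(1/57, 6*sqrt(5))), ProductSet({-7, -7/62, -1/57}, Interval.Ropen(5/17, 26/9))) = ProductSet({-7/62}, Interval.Ropen(5/17, 26/9))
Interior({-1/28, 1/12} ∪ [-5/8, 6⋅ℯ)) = (-5/8, 6⋅ℯ)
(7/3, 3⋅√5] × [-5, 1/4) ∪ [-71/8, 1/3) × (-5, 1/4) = ([-71/8, 1/3) × (-5, 1/4)) ∪ ((7/3, 3⋅√5] × [-5, 1/4))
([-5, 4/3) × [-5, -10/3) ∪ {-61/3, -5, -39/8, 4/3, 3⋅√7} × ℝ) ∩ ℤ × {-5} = {-5, -4, …, 1} × {-5}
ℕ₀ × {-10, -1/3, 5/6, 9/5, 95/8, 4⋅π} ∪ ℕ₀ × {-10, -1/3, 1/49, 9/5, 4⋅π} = ℕ₀ × {-10, -1/3, 1/49, 5/6, 9/5, 95/8, 4⋅π}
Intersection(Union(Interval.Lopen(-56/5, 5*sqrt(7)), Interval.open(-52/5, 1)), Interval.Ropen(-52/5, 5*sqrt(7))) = Interval.Ropen(-52/5, 5*sqrt(7))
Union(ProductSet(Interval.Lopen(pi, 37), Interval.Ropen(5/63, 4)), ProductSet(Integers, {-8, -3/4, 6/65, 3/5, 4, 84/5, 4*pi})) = Union(ProductSet(Integers, {-8, -3/4, 6/65, 3/5, 4, 84/5, 4*pi}), ProductSet(Interval.Lopen(pi, 37), Interval.Ropen(5/63, 4)))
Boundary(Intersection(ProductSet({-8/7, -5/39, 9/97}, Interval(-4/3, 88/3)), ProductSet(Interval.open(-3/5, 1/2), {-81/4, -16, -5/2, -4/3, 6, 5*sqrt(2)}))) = ProductSet({-5/39, 9/97}, {-4/3, 6, 5*sqrt(2)})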